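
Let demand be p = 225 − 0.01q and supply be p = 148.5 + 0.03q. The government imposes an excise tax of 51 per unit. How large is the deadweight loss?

Competitive equilibrium: 225 − 0.01q = 148.5 + 0.03q → q* = 1912.5, p* = 205.875.
With the tax, the buyer price exceeds the seller price by 51: (225 − 0.01q) − (148.5 + 0.03q) = 51 → q' = 637.5.
Δq = 1912.5 − 637.5 = 1275; the wedge equals the tax, 51.
DWL = ½ × 1275 × 51 = 32512.50.

32512.50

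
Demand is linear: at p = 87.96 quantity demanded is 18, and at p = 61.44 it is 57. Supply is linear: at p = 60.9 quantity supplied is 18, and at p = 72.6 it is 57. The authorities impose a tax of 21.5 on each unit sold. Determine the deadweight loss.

235.84

Demand slope = (61.44 − 87.96)/(57 − 18) = −0.68, so p = 100.2 − 0.68q.
Supply slope = (72.6 − 60.9)/(57 − 18) = 0.3, so p = 55.5 + 0.3q.
Competitive equilibrium: 100.2 − 0.68q = 55.5 + 0.3q → q* = 45.6122, p* = 69.1837.
With the tax, the buyer price exceeds the seller price by 21.5: (100.2 − 0.68q) − (55.5 + 0.3q) = 21.5 → q' = 23.6735.
Δq = 45.6122 − 23.6735 = 21.9387; the wedge equals the tax, 21.5.
Welfare loss = ½ × 21.9387 × 21.5 = 235.84.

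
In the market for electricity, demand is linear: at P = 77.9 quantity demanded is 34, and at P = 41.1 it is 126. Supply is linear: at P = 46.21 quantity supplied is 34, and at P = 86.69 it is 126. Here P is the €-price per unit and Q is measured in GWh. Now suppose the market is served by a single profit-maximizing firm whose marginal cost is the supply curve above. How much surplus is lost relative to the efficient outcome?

Demand slope = (41.1 − 77.9)/(126 − 34) = −0.4, so P = 91.5 − 0.4Q.
Supply slope = (86.69 − 46.21)/(126 − 34) = 0.44, so P = 31.25 + 0.44Q.
Competitive equilibrium: 91.5 − 0.4Q = 31.25 + 0.44Q → Q* = 71.7262, P* = 62.8095.
Marginal revenue: MR = 91.5 − 0.8Q. Set MR = MC: 91.5 − 0.8Q = 31.25 + 0.44Q → Q_m = 48.5887.
Price P_m = 91.5 − 0.4·48.5887 = 72.0645; MC(Q_m) = 31.25 + 0.44·48.5887 = 52.629.
Competitive Q* = 71.7262, so ΔQ = 23.1375; wedge = 72.0645 − 52.629 = 19.4355.
Deadweight loss = ½ × 23.1375 × 19.4355 = €224.84.

€224.84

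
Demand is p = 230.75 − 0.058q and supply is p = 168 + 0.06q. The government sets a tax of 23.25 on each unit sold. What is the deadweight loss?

2290.52

Competitive equilibrium: 230.75 − 0.058q = 168 + 0.06q → q* = 531.7797, p* = 199.9068.
With the tax, the buyer price exceeds the seller price by 23.25: (230.75 − 0.058q) − (168 + 0.06q) = 23.25 → q' = 334.7458.
Δq = 531.7797 − 334.7458 = 197.0339; the wedge equals the tax, 23.25.
The triangle = ½ × 197.0339 × 23.25 = 2290.52.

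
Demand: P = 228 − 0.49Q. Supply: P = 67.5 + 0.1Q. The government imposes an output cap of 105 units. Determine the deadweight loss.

Competitive equilibrium: 228 − 0.49Q = 67.5 + 0.1Q → Q* = 272.0339, P* = 94.7034.
At Q = 105: demand price = 228 − 0.49·105 = 176.55; supply price = 67.5 + 0.1·105 = 78.
ΔQ = 272.0339 − 105 = 167.0339; wedge = 176.55 − 78 = 98.55.
Deadweight loss = ½ × 167.0339 × 98.55 = 8230.60.

8230.60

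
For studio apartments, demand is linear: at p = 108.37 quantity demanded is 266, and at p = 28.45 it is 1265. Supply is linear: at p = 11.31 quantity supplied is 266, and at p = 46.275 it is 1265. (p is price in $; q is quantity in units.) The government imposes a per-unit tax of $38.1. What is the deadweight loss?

$6311.35

Demand slope = (28.45 − 108.37)/(1265 − 266) = −0.08, so p = 129.65 − 0.08q.
Supply slope = (46.275 − 11.31)/(1265 − 266) = 0.035, so p = 2 + 0.035q.
Competitive equilibrium: 129.65 − 0.08q = 2 + 0.035q → q* = 1110, p* = 40.85.
With the tax, the buyer price exceeds the seller price by 38.1: (129.65 − 0.08q) − (2 + 0.035q) = 38.1 → q' = 778.6957.
Δq = 1110 − 778.6957 = 331.3043; the wedge equals the tax, 38.1.
Welfare loss = ½ × 331.3043 × 38.1 = $6311.35.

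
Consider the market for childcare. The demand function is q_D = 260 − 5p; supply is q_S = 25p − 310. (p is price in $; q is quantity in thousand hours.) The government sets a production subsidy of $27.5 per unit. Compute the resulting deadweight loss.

$1575.52 thousand

In inverse form: demand p = 52 − 0.2q, supply p = 12.4 + 0.04q.
Competitive equilibrium: 52 − 0.2q = 12.4 + 0.04q → q* = 165, p* = 19.
The subsidy lowers effective supply by 27.5: p = 0.04q − 15.1.
New quantity: 52 − 0.2q = 0.04q − 15.1 → q' = 279.5833.
Overproduction Δq = 279.5833 − 165 = 114.5833; wedge = subsidy = 27.5.
Welfare loss = ½ × 114.5833 × 27.5 = $1575.52 thousand.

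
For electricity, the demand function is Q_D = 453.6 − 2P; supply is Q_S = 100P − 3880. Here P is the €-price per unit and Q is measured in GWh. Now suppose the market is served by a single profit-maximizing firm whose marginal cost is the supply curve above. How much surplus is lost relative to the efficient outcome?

€8492.05

In inverse form: demand P = 226.8 − 0.5Q, supply P = 38.8 + 0.01Q.
Competitive equilibrium: 226.8 − 0.5Q = 38.8 + 0.01Q → Q* = 368.627451, P* = 42.486275.
Marginal revenue: MR = 226.8 − Q. Set MR = MC: 226.8 − Q = 38.8 + 0.01Q → Q_m = 186.138614.
Price P_m = 226.8 − 0.5·186.138614 = 133.730693; MC(Q_m) = 38.8 + 0.01·186.138614 = 40.661386.
Competitive Q* = 368.627451, so ΔQ = 182.488837; wedge = 133.730693 − 40.661386 = 93.069307.
The triangle = ½ × 182.488837 × 93.069307 = €8492.05.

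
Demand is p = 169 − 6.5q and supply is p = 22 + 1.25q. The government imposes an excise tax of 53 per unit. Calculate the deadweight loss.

181.23

Competitive equilibrium: 169 − 6.5q = 22 + 1.25q → q* = 18.9677, p* = 45.7097.
With the tax, the buyer price exceeds the seller price by 53: (169 − 6.5q) − (22 + 1.25q) = 53 → q' = 12.129.
Δq = 18.9677 − 12.129 = 6.8387; the wedge equals the tax, 53.
The triangle = ½ × 6.8387 × 53 = 181.23.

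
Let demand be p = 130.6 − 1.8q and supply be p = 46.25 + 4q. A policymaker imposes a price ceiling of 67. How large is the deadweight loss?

Competitive equilibrium: 130.6 − 1.8q = 46.25 + 4q → q* = 14.5431, p* = 104.4224.
At the ceiling p = 67, quantity supplied = (67 − 46.25)/4 = 5.1875.
Willingness to pay at q' = 5.1875: 130.6 − 1.8·5.1875 = 121.2625.
Δq = 14.5431 − 5.1875 = 9.3556; wedge = 121.2625 − 67 = 54.2625.
The triangle = ½ × 9.3556 × 54.2625 = 253.83.

253.83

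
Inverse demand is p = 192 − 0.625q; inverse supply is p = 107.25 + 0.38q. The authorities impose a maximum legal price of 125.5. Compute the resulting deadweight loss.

Competitive equilibrium: 192 − 0.625q = 107.25 + 0.38q → q* = 84.32836, p* = 139.29478.
At the ceiling p = 125.5, quantity supplied = (125.5 − 107.25)/0.38 = 48.02632.
Willingness to pay at q' = 48.02632: 192 − 0.625·48.02632 = 161.98355.
Δq = 84.32836 − 48.02632 = 36.30204; wedge = 161.98355 − 125.5 = 36.48355.
Welfare loss = ½ × 36.30204 × 36.48355 = 662.21.

662.21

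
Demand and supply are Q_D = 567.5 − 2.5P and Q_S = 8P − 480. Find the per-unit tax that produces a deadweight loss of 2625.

In inverse form: demand P = 227 − 0.4Q, supply P = 60 + 0.125Q.
Competitive equilibrium: 227 − 0.4Q = 60 + 0.125Q → Q* = 318.0952, P* = 99.7619.
A tax t gives ΔQ = t/0.525 and wedge t, so DWL = t²/1.05.
t²/1.05 = 2625 → t² = 2756.25 → t = 52.5.

52.5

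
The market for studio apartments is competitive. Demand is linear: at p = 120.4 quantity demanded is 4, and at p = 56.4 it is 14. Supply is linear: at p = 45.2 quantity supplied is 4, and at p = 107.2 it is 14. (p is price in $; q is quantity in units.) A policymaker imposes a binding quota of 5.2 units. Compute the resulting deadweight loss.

$143.24

Demand slope = (56.4 − 120.4)/(14 − 4) = −6.4, so p = 146 − 6.4q.
Supply slope = (107.2 − 45.2)/(14 − 4) = 6.2, so p = 20.4 + 6.2q.
Competitive equilibrium: 146 − 6.4q = 20.4 + 6.2q → q* = 9.9683, p* = 82.2032.
At q = 5.2: demand price = 146 − 6.4·5.2 = 112.72; supply price = 20.4 + 6.2·5.2 = 52.64.
Δq = 9.9683 − 5.2 = 4.7683; wedge = 112.72 − 52.64 = 60.08.
The triangle = ½ × 4.7683 × 60.08 = $143.24.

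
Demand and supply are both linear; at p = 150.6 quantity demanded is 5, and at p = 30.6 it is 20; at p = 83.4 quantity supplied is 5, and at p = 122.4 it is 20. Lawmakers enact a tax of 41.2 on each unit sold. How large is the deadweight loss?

Demand slope = (30.6 − 150.6)/(20 − 5) = −8, so p = 190.6 − 8q.
Supply slope = (122.4 − 83.4)/(20 − 5) = 2.6, so p = 70.4 + 2.6q.
Competitive equilibrium: 190.6 − 8q = 70.4 + 2.6q → q* = 11.3396, p* = 99.883.
With the tax, the buyer price exceeds the seller price by 41.2: (190.6 − 8q) − (70.4 + 2.6q) = 41.2 → q' = 7.4528.
Δq = 11.3396 − 7.4528 = 3.8868; the wedge equals the tax, 41.2.
The triangle = ½ × 3.8868 × 41.2 = 80.07.

80.07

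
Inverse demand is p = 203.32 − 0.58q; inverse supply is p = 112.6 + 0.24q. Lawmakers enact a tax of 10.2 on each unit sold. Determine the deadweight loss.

63.44

Competitive equilibrium: 203.32 − 0.58q = 112.6 + 0.24q → q* = 110.6341, p* = 139.1522.
With the tax, the buyer price exceeds the seller price by 10.2: (203.32 − 0.58q) − (112.6 + 0.24q) = 10.2 → q' = 98.1951.
Δq = 110.6341 − 98.1951 = 12.439; the wedge equals the tax, 10.2.
The triangle = ½ × 12.439 × 10.2 = 63.44.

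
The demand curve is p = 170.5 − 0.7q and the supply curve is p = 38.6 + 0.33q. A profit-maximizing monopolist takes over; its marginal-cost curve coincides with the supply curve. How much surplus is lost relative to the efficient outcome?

Competitive equilibrium: 170.5 − 0.7q = 38.6 + 0.33q → q* = 128.0583, p* = 80.8592.
Marginal revenue: MR = 170.5 − 1.4q. Set MR = MC: 170.5 − 1.4q = 38.6 + 0.33q → q_m = 76.2428.
Price p_m = 170.5 − 0.7·76.2428 = 117.13; MC(q_m) = 38.6 + 0.33·76.2428 = 63.7601.
Competitive q* = 128.0583, so Δq = 51.8155; wedge = 117.13 − 63.7601 = 53.3699.
The triangle = ½ × 51.8155 × 53.3699 = 1382.69.

1382.69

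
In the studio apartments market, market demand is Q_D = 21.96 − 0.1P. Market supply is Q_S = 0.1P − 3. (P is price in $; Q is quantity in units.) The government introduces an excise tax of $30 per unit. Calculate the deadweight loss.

In inverse form: demand P = 219.6 − 10Q, supply P = 30 + 10Q.
Competitive equilibrium: 219.6 − 10Q = 30 + 10Q → Q* = 9.48, P* = 124.8.
With the tax, the buyer price exceeds the seller price by 30: (219.6 − 10Q) − (30 + 10Q) = 30 → Q' = 7.98.
ΔQ = 9.48 − 7.98 = 1.5; the wedge equals the tax, 30.
DWL = ½ × 1.5 × 30 = $22.50.

$22.50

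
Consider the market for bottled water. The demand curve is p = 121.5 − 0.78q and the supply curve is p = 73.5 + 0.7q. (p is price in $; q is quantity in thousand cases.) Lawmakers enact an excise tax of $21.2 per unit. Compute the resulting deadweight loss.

Competitive equilibrium: 121.5 − 0.78q = 73.5 + 0.7q → q* = 32.4324, p* = 96.2027.
With the tax, the buyer price exceeds the seller price by 21.2: (121.5 − 0.78q) − (73.5 + 0.7q) = 21.2 → q' = 18.1081.
Δq = 32.4324 − 18.1081 = 14.3243; the wedge equals the tax, 21.2.
DWL = ½ × 14.3243 × 21.2 = $151.84 thousand.

$151.84 thousand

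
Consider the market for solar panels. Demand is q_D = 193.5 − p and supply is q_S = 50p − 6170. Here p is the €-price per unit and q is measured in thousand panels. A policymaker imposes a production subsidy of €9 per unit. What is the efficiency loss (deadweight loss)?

€39.71 thousand

In inverse form: demand p = 193.5 − q, supply p = 123.4 + 0.02q.
Competitive equilibrium: 193.5 − q = 123.4 + 0.02q → q* = 68.7255, p* = 124.7745.
The subsidy lowers effective supply by 9: p = 114.4 + 0.02q.
New quantity: 193.5 − q = 114.4 + 0.02q → q' = 77.549.
Overproduction Δq = 77.549 − 68.7255 = 8.8235; wedge = subsidy = 9.
Welfare loss = ½ × 8.8235 × 9 = €39.71 thousand.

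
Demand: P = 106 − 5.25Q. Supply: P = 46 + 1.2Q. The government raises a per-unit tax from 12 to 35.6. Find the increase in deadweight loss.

87.08

Competitive equilibrium: 106 − 5.25Q = 46 + 1.2Q → Q* = 9.3023, P* = 57.1628.
For a per-unit tax t: ΔQ = t/6.45, so DWL = ½·t·(t/6.45) = t²/12.9.
At t = 12: DWL = 11.163. At t = 35.6: DWL = 98.245.
Increase = 98.245 − 11.163 = 87.08.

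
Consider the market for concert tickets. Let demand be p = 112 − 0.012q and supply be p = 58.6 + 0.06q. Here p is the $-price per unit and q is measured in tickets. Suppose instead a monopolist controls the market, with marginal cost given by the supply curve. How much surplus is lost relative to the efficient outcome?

$404.13

Competitive equilibrium: 112 − 0.012q = 58.6 + 0.06q → q* = 741.6667, p* = 103.1.
Marginal revenue: MR = 112 − 0.024q. Set MR = MC: 112 − 0.024q = 58.6 + 0.06q → q_m = 635.7143.
Price p_m = 112 − 0.012·635.7143 = 104.3714; MC(q_m) = 58.6 + 0.06·635.7143 = 96.7429.
Competitive q* = 741.6667, so Δq = 105.9524; wedge = 104.3714 − 96.7429 = 7.6285.
Deadweight loss = ½ × 105.9524 × 7.6285 = $404.13.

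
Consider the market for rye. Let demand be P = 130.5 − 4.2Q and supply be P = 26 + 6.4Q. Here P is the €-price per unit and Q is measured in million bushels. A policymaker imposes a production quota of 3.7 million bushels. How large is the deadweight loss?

€201.01 million

Competitive equilibrium: 130.5 − 4.2Q = 26 + 6.4Q → Q* = 9.8585, P* = 89.0943.
At Q = 3.7: demand price = 130.5 − 4.2·3.7 = 114.96; supply price = 26 + 6.4·3.7 = 49.68.
ΔQ = 9.8585 − 3.7 = 6.1585; wedge = 114.96 − 49.68 = 65.28.
Welfare loss = ½ × 6.1585 × 65.28 = €201.01 million.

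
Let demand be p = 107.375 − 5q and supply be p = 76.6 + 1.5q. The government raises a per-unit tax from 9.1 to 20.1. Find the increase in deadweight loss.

24.71

Competitive equilibrium: 107.375 − 5q = 76.6 + 1.5q → q* = 4.7346, p* = 83.7019.
For a per-unit tax t: Δq = t/6.5, so DWL = ½·t·(t/6.5) = t²/13.
At t = 9.1: DWL = 6.37. At t = 20.1: DWL = 31.078.
Increase = 31.078 − 6.37 = 24.71.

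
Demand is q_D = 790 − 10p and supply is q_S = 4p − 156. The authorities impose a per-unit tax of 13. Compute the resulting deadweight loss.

241.43

In inverse form: demand p = 79 − 0.1q, supply p = 39 + 0.25q.
Competitive equilibrium: 79 − 0.1q = 39 + 0.25q → q* = 114.2857, p* = 67.5714.
With the tax, the buyer price exceeds the seller price by 13: (79 − 0.1q) − (39 + 0.25q) = 13 → q' = 77.1429.
Δq = 114.2857 − 77.1429 = 37.1428; the wedge equals the tax, 13.
DWL = ½ × 37.1428 × 13 = 241.43.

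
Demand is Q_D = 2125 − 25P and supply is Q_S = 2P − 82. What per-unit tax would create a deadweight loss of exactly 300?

18

In inverse form: demand P = 85 − 0.04Q, supply P = 41 + 0.5Q.
Competitive equilibrium: 85 − 0.04Q = 41 + 0.5Q → Q* = 81.4815, P* = 81.7407.
A tax t gives ΔQ = t/0.54 and wedge t, so DWL = t²/1.08.
t²/1.08 = 300 → t² = 324 → t = 18.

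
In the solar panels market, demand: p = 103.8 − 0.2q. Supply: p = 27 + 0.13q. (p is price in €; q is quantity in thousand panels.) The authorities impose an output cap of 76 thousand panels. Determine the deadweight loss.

Competitive equilibrium: 103.8 − 0.2q = 27 + 0.13q → q* = 232.7273, p* = 57.2545.
At q = 76: demand price = 103.8 − 0.2·76 = 88.6; supply price = 27 + 0.13·76 = 36.88.
Δq = 232.7273 − 76 = 156.7273; wedge = 88.6 − 36.88 = 51.72.
DWL = ½ × 156.7273 × 51.72 = €4052.97 thousand.

€4052.97 thousand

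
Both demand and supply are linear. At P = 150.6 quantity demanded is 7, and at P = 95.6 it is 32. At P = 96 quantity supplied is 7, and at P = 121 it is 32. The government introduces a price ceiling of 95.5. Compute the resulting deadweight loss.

Demand slope = (95.6 − 150.6)/(32 − 7) = −2.2, so P = 166 − 2.2Q.
Supply slope = (121 − 96)/(32 − 7) = 1, so P = 89 + Q.
Competitive equilibrium: 166 − 2.2Q = 89 + Q → Q* = 24.0625, P* = 113.0625.
At the ceiling P = 95.5, quantity supplied = (95.5 − 89)/1 = 6.5.
Willingness to pay at Q' = 6.5: 166 − 2.2·6.5 = 151.7.
ΔQ = 24.0625 − 6.5 = 17.5625; wedge = 151.7 − 95.5 = 56.2.
The triangle = ½ × 17.5625 × 56.2 = 493.51.

493.51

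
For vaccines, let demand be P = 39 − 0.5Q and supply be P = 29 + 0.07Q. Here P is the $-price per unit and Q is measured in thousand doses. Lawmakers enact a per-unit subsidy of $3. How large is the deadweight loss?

Competitive equilibrium: 39 − 0.5Q = 29 + 0.07Q → Q* = 17.5439, P* = 30.2281.
The subsidy lowers effective supply by 3: P = 26 + 0.07Q.
New quantity: 39 − 0.5Q = 26 + 0.07Q → Q' = 22.807.
Overproduction ΔQ = 22.807 − 17.5439 = 5.2631; wedge = subsidy = 3.
The triangle = ½ × 5.2631 × 3 = $7.89 thousand.

$7.89 thousand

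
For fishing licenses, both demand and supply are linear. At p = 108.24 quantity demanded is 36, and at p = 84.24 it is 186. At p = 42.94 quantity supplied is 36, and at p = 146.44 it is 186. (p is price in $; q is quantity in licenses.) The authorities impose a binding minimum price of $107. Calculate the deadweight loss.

$2027.74

Demand slope = (84.24 − 108.24)/(186 − 36) = −0.16, so p = 114 − 0.16q.
Supply slope = (146.44 − 42.94)/(186 − 36) = 0.69, so p = 18.1 + 0.69q.
Competitive equilibrium: 114 − 0.16q = 18.1 + 0.69q → q* = 112.8235, p* = 95.9482.
At the floor p = 107, quantity demanded = (114 − 107)/0.16 = 43.75.
Sellers' marginal cost at q' = 43.75: 18.1 + 0.69·43.75 = 48.2875.
Δq = 112.8235 − 43.75 = 69.0735; wedge = 107 − 48.2875 = 58.7125.
Welfare loss = ½ × 69.0735 × 58.7125 = $2027.74.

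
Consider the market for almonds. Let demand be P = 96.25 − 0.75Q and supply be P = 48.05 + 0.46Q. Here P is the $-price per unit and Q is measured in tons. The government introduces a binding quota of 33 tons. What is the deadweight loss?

$28.26

Competitive equilibrium: 96.25 − 0.75Q = 48.05 + 0.46Q → Q* = 39.8347, P* = 66.374.
At Q = 33: demand price = 96.25 − 0.75·33 = 71.5; supply price = 48.05 + 0.46·33 = 63.23.
ΔQ = 39.8347 − 33 = 6.8347; wedge = 71.5 − 63.23 = 8.27.
The triangle = ½ × 6.8347 × 8.27 = $28.26.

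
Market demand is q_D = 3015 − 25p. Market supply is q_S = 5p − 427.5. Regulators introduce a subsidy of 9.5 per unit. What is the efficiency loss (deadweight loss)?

188.02

In inverse form: demand p = 120.6 − 0.04q, supply p = 85.5 + 0.2q.
Competitive equilibrium: 120.6 − 0.04q = 85.5 + 0.2q → q* = 146.25, p* = 114.75.
The subsidy lowers effective supply by 9.5: p = 76 + 0.2q.
New quantity: 120.6 − 0.04q = 76 + 0.2q → q' = 185.8333.
Overproduction Δq = 185.8333 − 146.25 = 39.5833; wedge = subsidy = 9.5.
The triangle = ½ × 39.5833 × 9.5 = 188.02.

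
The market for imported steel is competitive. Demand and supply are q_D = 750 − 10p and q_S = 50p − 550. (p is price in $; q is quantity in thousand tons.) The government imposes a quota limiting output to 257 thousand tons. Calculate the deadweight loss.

$4581.61 thousand

In inverse form: demand p = 75 − 0.1q, supply p = 11 + 0.02q.
Competitive equilibrium: 75 − 0.1q = 11 + 0.02q → q* = 533.3333, p* = 21.6667.
At q = 257: demand price = 75 − 0.1·257 = 49.3; supply price = 11 + 0.02·257 = 16.14.
Δq = 533.3333 − 257 = 276.3333; wedge = 49.3 − 16.14 = 33.16.
Welfare loss = ½ × 276.3333 × 33.16 = $4581.61 thousand.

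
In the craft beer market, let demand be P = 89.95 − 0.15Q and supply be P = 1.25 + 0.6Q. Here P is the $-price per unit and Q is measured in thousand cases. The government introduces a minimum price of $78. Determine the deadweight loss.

$558.735 thousand

Competitive equilibrium: 89.95 − 0.15Q = 1.25 + 0.6Q → Q* = 118.2667, P* = 72.21.
At the floor P = 78, quantity demanded = (89.95 − 78)/0.15 = 79.6667.
Sellers' marginal cost at Q' = 79.6667: 1.25 + 0.6·79.6667 = 49.05.
ΔQ = 118.2667 − 79.6667 = 38.6; wedge = 78 − 49.05 = 28.95.
The triangle = ½ × 38.6 × 28.95 = $558.735 thousand.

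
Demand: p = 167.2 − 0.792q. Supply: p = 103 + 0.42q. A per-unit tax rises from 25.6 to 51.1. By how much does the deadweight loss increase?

Competitive equilibrium: 167.2 − 0.792q = 103 + 0.42q → q* = 52.9703, p* = 125.2475.
For a per-unit tax t: Δq = t/1.212, so DWL = ½·t·(t/1.212) = t²/2.424.
At t = 25.6: DWL = 270.363. At t = 51.1: DWL = 1077.232.
Increase = 1077.232 − 270.363 = 806.87.

806.87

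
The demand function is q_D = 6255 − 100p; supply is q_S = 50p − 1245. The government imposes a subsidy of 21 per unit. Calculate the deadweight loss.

In inverse form: demand p = 62.55 − 0.01q, supply p = 24.9 + 0.02q.
Competitive equilibrium: 62.55 − 0.01q = 24.9 + 0.02q → q* = 1255, p* = 50.
The subsidy lowers effective supply by 21: p = 3.9 + 0.02q.
New quantity: 62.55 − 0.01q = 3.9 + 0.02q → q' = 1955.
Overproduction Δq = 1955 − 1255 = 700; wedge = subsidy = 21.
Deadweight loss = ½ × 700 × 21 = 7350.

7350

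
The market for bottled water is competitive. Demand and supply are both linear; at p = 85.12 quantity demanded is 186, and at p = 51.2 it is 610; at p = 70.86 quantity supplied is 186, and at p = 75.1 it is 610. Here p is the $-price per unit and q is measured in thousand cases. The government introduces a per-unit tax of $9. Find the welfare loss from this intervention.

$450 thousand

Demand slope = (51.2 − 85.12)/(610 − 186) = −0.08, so p = 100 − 0.08q.
Supply slope = (75.1 − 70.86)/(610 − 186) = 0.01, so p = 69 + 0.01q.
Competitive equilibrium: 100 − 0.08q = 69 + 0.01q → q* = 344.4444, p* = 72.4444.
With the tax, the buyer price exceeds the seller price by 9: (100 − 0.08q) − (69 + 0.01q) = 9 → q' = 244.4444.
Δq = 344.4444 − 244.4444 = 100; the wedge equals the tax, 9.
The triangle = ½ × 100 × 9 = $450 thousand.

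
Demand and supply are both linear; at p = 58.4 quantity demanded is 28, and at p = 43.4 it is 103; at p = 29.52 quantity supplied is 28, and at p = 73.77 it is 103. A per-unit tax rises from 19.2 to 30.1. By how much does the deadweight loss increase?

340.11

Demand slope = (43.4 − 58.4)/(103 − 28) = −0.2, so p = 64 − 0.2q.
Supply slope = (73.77 − 29.52)/(103 − 28) = 0.59, so p = 13 + 0.59q.
Competitive equilibrium: 64 − 0.2q = 13 + 0.59q → q* = 64.557, p* = 51.0886.
For a per-unit tax t: Δq = t/0.79, so DWL = ½·t·(t/0.79) = t²/1.58.
At t = 19.2: DWL = 233.316. At t = 30.1: DWL = 573.424.
Increase = 573.424 − 233.316 = 340.11.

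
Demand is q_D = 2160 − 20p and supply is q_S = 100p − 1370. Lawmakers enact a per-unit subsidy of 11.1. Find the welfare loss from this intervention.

In inverse form: demand p = 108 − 0.05q, supply p = 13.7 + 0.01q.
Competitive equilibrium: 108 − 0.05q = 13.7 + 0.01q → q* = 1571.6667, p* = 29.4167.
The subsidy lowers effective supply by 11.1: p = 2.6 + 0.01q.
New quantity: 108 − 0.05q = 2.6 + 0.01q → q' = 1756.6667.
Overproduction Δq = 1756.6667 − 1571.6667 = 185; wedge = subsidy = 11.1.
The triangle = ½ × 185 × 11.1 = 1026.75.

1026.75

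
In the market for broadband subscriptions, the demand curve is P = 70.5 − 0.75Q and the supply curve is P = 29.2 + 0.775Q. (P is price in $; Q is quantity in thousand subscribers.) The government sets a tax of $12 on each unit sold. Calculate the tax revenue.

Competitive equilibrium: 70.5 − 0.75Q = 29.2 + 0.775Q → Q* = 27.082, P* = 50.1885.
With the tax, the buyer price exceeds the seller price by 12: (70.5 − 0.75Q) − (29.2 + 0.775Q) = 12 → Q' = 19.2131.
Tax revenue = 12 × 19.2131 = $230.56 thousand.

$230.56 thousand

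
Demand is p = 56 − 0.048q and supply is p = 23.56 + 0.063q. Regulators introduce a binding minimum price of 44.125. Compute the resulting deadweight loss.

111.67

Competitive equilibrium: 56 − 0.048q = 23.56 + 0.063q → q* = 292.2523, p* = 41.9719.
At the floor p = 44.125, quantity demanded = (56 − 44.125)/0.048 = 247.3958.
Sellers' marginal cost at q' = 247.3958: 23.56 + 0.063·247.3958 = 39.1459.
Δq = 292.2523 − 247.3958 = 44.8565; wedge = 44.125 − 39.1459 = 4.9791.
DWL = ½ × 44.8565 × 4.9791 = 111.67.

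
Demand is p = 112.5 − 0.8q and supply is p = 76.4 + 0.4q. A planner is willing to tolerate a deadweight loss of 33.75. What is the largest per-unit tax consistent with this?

9

Competitive equilibrium: 112.5 − 0.8q = 76.4 + 0.4q → q* = 30.0833, p* = 88.4333.
A tax t gives Δq = t/1.2 and wedge t, so DWL = t²/2.4.
t²/2.4 = 33.75 → t² = 81 → t = 9.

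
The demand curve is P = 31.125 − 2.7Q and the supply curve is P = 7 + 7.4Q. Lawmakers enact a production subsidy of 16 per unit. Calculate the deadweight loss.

12.67

Competitive equilibrium: 31.125 − 2.7Q = 7 + 7.4Q → Q* = 2.3886, P* = 24.6757.
The subsidy lowers effective supply by 16: P = 7.4Q − 9.
New quantity: 31.125 − 2.7Q = 7.4Q − 9 → Q' = 3.9728.
Overproduction ΔQ = 3.9728 − 2.3886 = 1.5842; wedge = subsidy = 16.
Deadweight loss = ½ × 1.5842 × 16 = 12.67.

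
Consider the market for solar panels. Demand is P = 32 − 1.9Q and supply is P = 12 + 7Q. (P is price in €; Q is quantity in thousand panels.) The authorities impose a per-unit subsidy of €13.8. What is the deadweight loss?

€10.70 thousand

Competitive equilibrium: 32 − 1.9Q = 12 + 7Q → Q* = 2.2472, P* = 27.7303.
The subsidy lowers effective supply by 13.8: P = 7Q − 1.8.
New quantity: 32 − 1.9Q = 7Q − 1.8 → Q' = 3.7978.
Overproduction ΔQ = 3.7978 − 2.2472 = 1.5506; wedge = subsidy = 13.8.
Deadweight loss = ½ × 1.5506 × 13.8 = €10.70 thousand.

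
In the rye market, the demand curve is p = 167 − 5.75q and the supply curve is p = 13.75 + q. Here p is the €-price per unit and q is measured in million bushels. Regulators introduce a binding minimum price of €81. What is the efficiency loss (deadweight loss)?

Competitive equilibrium: 167 − 5.75q = 13.75 + q → q* = 22.7037, p* = 36.4537.
At the floor p = 81, quantity demanded = (167 − 81)/5.75 = 14.9565.
Sellers' marginal cost at q' = 14.9565: 13.75 + 1·14.9565 = 28.7065.
Δq = 22.7037 − 14.9565 = 7.7472; wedge = 81 − 28.7065 = 52.2935.
Deadweight loss = ½ × 7.7472 × 52.2935 = €202.56 million.

€202.56 million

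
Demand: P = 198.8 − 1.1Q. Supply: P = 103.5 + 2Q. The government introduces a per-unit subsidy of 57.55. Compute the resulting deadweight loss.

Competitive equilibrium: 198.8 − 1.1Q = 103.5 + 2Q → Q* = 30.74194, P* = 164.98387.
The subsidy lowers effective supply by 57.55: P = 45.95 + 2Q.
New quantity: 198.8 − 1.1Q = 45.95 + 2Q → Q' = 49.30645.
Overproduction ΔQ = 49.30645 − 30.74194 = 18.56451; wedge = subsidy = 57.55.
DWL = ½ × 18.56451 × 57.55 = 534.19.

534.19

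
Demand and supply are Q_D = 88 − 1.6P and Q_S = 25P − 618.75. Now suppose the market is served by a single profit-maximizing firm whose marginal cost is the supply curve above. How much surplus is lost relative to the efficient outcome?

In inverse form: demand P = 55 − 0.625Q, supply P = 24.75 + 0.04Q.
Competitive equilibrium: 55 − 0.625Q = 24.75 + 0.04Q → Q* = 45.4887, P* = 26.5695.
Marginal revenue: MR = 55 − 1.25Q. Set MR = MC: 55 − 1.25Q = 24.75 + 0.04Q → Q_m = 23.4496.
Price P_m = 55 − 0.625·23.4496 = 40.344; MC(Q_m) = 24.75 + 0.04·23.4496 = 25.688.
Competitive Q* = 45.4887, so ΔQ = 22.0391; wedge = 40.344 − 25.688 = 14.656.
DWL = ½ × 22.0391 × 14.656 = 161.50.

161.50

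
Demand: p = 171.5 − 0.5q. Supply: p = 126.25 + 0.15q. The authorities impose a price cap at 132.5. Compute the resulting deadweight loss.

Competitive equilibrium: 171.5 − 0.5q = 126.25 + 0.15q → q* = 69.6154, p* = 136.6923.
At the ceiling p = 132.5, quantity supplied = (132.5 − 126.25)/0.15 = 41.6667.
Willingness to pay at q' = 41.6667: 171.5 − 0.5·41.6667 = 150.6667.
Δq = 69.6154 − 41.6667 = 27.9487; wedge = 150.6667 − 132.5 = 18.1667.
Welfare loss = ½ × 27.9487 × 18.1667 = 253.87.

253.87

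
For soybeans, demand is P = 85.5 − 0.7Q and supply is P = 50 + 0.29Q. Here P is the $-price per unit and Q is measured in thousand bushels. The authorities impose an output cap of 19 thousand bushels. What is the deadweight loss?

Competitive equilibrium: 85.5 − 0.7Q = 50 + 0.29Q → Q* = 35.85859, P* = 60.39899.
At Q = 19: demand price = 85.5 − 0.7·19 = 72.2; supply price = 50 + 0.29·19 = 55.51.
ΔQ = 35.85859 − 19 = 16.85859; wedge = 72.2 − 55.51 = 16.69.
DWL = ½ × 16.85859 × 16.69 = $140.68 thousand.

$140.68 thousand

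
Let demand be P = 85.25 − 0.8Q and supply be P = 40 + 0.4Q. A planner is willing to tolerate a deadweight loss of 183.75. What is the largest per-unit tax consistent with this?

Competitive equilibrium: 85.25 − 0.8Q = 40 + 0.4Q → Q* = 37.7083, P* = 55.0833.
A tax t gives ΔQ = t/1.2 and wedge t, so DWL = t²/2.4.
t²/2.4 = 183.75 → t² = 441 → t = 21.

21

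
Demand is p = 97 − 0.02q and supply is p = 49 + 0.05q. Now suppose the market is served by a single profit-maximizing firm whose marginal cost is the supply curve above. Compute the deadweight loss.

Competitive equilibrium: 97 − 0.02q = 49 + 0.05q → q* = 685.71429, p* = 83.28571.
Marginal revenue: MR = 97 − 0.04q. Set MR = MC: 97 − 0.04q = 49 + 0.05q → q_m = 533.33333.
Price p_m = 97 − 0.02·533.33333 = 86.33333; MC(q_m) = 49 + 0.05·533.33333 = 75.66667.
Competitive q* = 685.71429, so Δq = 152.38096; wedge = 86.33333 − 75.66667 = 10.66666.
The triangle = ½ × 152.38096 × 10.66666 = 812.70.

812.70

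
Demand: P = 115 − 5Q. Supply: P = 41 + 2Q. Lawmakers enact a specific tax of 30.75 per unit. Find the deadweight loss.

Competitive equilibrium: 115 − 5Q = 41 + 2Q → Q* = 10.5714, P* = 62.1429.
With the tax, the buyer price exceeds the seller price by 30.75: (115 − 5Q) − (41 + 2Q) = 30.75 → Q' = 6.1786.
ΔQ = 10.5714 − 6.1786 = 4.3928; the wedge equals the tax, 30.75.
The triangle = ½ × 4.3928 × 30.75 = 67.54.

67.54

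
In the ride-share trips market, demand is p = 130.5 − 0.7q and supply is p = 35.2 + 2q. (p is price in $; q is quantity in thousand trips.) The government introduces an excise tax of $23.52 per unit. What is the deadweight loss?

Competitive equilibrium: 130.5 − 0.7q = 35.2 + 2q → q* = 35.2963, p* = 105.7926.
With the tax, the buyer price exceeds the seller price by 23.52: (130.5 − 0.7q) − (35.2 + 2q) = 23.52 → q' = 26.5852.
Δq = 35.2963 − 26.5852 = 8.7111; the wedge equals the tax, 23.52.
Deadweight loss = ½ × 8.7111 × 23.52 = $102.44 thousand.

$102.44 thousand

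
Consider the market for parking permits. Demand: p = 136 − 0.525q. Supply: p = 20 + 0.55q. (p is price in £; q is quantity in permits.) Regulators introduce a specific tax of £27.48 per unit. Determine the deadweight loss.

£351.23

Competitive equilibrium: 136 − 0.525q = 20 + 0.55q → q* = 107.907, p* = 79.3488.
With the tax, the buyer price exceeds the seller price by 27.48: (136 − 0.525q) − (20 + 0.55q) = 27.48 → q' = 82.3442.
Δq = 107.907 − 82.3442 = 25.5628; the wedge equals the tax, 27.48.
DWL = ½ × 25.5628 × 27.48 = £351.23.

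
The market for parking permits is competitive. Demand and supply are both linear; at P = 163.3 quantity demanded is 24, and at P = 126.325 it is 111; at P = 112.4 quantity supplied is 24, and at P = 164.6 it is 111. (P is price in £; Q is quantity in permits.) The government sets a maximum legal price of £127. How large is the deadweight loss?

£328.70

Demand slope = (126.325 − 163.3)/(111 − 24) = −0.425, so P = 173.5 − 0.425Q.
Supply slope = (164.6 − 112.4)/(111 − 24) = 0.6, so P = 98 + 0.6Q.
Competitive equilibrium: 173.5 − 0.425Q = 98 + 0.6Q → Q* = 73.6585, P* = 142.1951.
At the ceiling P = 127, quantity supplied = (127 − 98)/0.6 = 48.3333.
Willingness to pay at Q' = 48.3333: 173.5 − 0.425·48.3333 = 152.9583.
ΔQ = 73.6585 − 48.3333 = 25.3252; wedge = 152.9583 − 127 = 25.9583.
The triangle = ½ × 25.3252 × 25.9583 = £328.70.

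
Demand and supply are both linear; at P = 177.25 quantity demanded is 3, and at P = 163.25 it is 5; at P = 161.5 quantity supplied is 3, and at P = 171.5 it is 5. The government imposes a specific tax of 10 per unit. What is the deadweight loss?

4.17

Demand slope = (163.25 − 177.25)/(5 − 3) = −7, so P = 198.25 − 7Q.
Supply slope = (171.5 − 161.5)/(5 − 3) = 5, so P = 146.5 + 5Q.
Competitive equilibrium: 198.25 − 7Q = 146.5 + 5Q → Q* = 4.3125, P* = 168.0625.
With the tax, the buyer price exceeds the seller price by 10: (198.25 − 7Q) − (146.5 + 5Q) = 10 → Q' = 3.4792.
ΔQ = 4.3125 − 3.4792 = 0.8333; the wedge equals the tax, 10.
The triangle = ½ × 0.8333 × 10 = 4.17.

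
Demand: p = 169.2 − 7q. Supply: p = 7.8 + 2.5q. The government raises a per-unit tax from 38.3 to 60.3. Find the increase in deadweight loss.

Competitive equilibrium: 169.2 − 7q = 7.8 + 2.5q → q* = 16.9895, p* = 50.2737.
For a per-unit tax t: Δq = t/9.5, so DWL = ½·t·(t/9.5) = t²/19.
At t = 38.3: DWL = 77.205. At t = 60.3: DWL = 191.373.
Increase = 191.373 − 77.205 = 114.17.

114.17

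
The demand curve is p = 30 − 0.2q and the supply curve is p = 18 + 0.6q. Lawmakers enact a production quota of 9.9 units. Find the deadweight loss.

Competitive equilibrium: 30 − 0.2q = 18 + 0.6q → q* = 15, p* = 27.
At q = 9.9: demand price = 30 − 0.2·9.9 = 28.02; supply price = 18 + 0.6·9.9 = 23.94.
Δq = 15 − 9.9 = 5.1; wedge = 28.02 − 23.94 = 4.08.
Welfare loss = ½ × 5.1 × 4.08 = 10.404.

10.404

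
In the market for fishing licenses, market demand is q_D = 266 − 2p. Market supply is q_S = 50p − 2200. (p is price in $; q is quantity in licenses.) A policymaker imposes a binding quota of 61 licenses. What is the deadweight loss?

$3154.81

In inverse form: demand p = 133 − 0.5q, supply p = 44 + 0.02q.
Competitive equilibrium: 133 − 0.5q = 44 + 0.02q → q* = 171.15385, p* = 47.42308.
At q = 61: demand price = 133 − 0.5·61 = 102.5; supply price = 44 + 0.02·61 = 45.22.
Δq = 171.15385 − 61 = 110.15385; wedge = 102.5 − 45.22 = 57.28.
The triangle = ½ × 110.15385 × 57.28 = $3154.81.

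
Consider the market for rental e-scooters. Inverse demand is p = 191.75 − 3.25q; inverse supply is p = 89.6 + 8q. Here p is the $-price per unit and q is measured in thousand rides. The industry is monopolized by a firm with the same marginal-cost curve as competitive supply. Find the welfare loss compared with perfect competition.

Competitive equilibrium: 191.75 − 3.25q = 89.6 + 8q → q* = 9.08, p* = 162.24.
Marginal revenue: MR = 191.75 − 6.5q. Set MR = MC: 191.75 − 6.5q = 89.6 + 8q → q_m = 7.0448.
Price p_m = 191.75 − 3.25·7.0448 = 168.8544; MC(q_m) = 89.6 + 8·7.0448 = 145.9584.
Competitive q* = 9.08, so Δq = 2.0352; wedge = 168.8544 − 145.9584 = 22.896.
The triangle = ½ × 2.0352 × 22.896 = $23.30 thousand.

$23.30 thousand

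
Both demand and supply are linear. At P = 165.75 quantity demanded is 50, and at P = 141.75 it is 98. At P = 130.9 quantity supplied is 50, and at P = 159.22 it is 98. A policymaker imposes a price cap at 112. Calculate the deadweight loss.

2232.76

Demand slope = (141.75 − 165.75)/(98 − 50) = −0.5, so P = 190.75 − 0.5Q.
Supply slope = (159.22 − 130.9)/(98 − 50) = 0.59, so P = 101.4 + 0.59Q.
Competitive equilibrium: 190.75 − 0.5Q = 101.4 + 0.59Q → Q* = 81.97248, P* = 149.76376.
At the ceiling P = 112, quantity supplied = (112 − 101.4)/0.59 = 17.9661.
Willingness to pay at Q' = 17.9661: 190.75 − 0.5·17.9661 = 181.76695.
ΔQ = 81.97248 − 17.9661 = 64.00638; wedge = 181.76695 − 112 = 69.76695.
The triangle = ½ × 64.00638 × 69.76695 = 2232.76.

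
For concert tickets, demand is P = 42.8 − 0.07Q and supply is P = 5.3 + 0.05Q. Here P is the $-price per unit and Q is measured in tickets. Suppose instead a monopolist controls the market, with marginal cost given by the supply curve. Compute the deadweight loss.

$795.32

Competitive equilibrium: 42.8 − 0.07Q = 5.3 + 0.05Q → Q* = 312.5, P* = 20.925.
Marginal revenue: MR = 42.8 − 0.14Q. Set MR = MC: 42.8 − 0.14Q = 5.3 + 0.05Q → Q_m = 197.3684.
Price P_m = 42.8 − 0.07·197.3684 = 28.9842; MC(Q_m) = 5.3 + 0.05·197.3684 = 15.1684.
Competitive Q* = 312.5, so ΔQ = 115.1316; wedge = 28.9842 − 15.1684 = 13.8158.
Deadweight loss = ½ × 115.1316 × 13.8158 = $795.32.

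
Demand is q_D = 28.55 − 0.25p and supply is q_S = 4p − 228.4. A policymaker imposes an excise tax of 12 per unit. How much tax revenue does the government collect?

127.34

In inverse form: demand p = 114.2 − 4q, supply p = 57.1 + 0.25q.
Competitive equilibrium: 114.2 − 4q = 57.1 + 0.25q → q* = 13.4353, p* = 60.4588.
With the tax, the buyer price exceeds the seller price by 12: (114.2 − 4q) − (57.1 + 0.25q) = 12 → q' = 10.6118.
Tax revenue = 12 × 10.6118 = 127.34.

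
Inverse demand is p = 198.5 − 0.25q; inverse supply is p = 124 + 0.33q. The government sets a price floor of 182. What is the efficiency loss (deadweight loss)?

1130.94

Competitive equilibrium: 198.5 − 0.25q = 124 + 0.33q → q* = 128.4483, p* = 166.3879.
At the floor p = 182, quantity demanded = (198.5 − 182)/0.25 = 66.
Sellers' marginal cost at q' = 66: 124 + 0.33·66 = 145.78.
Δq = 128.4483 − 66 = 62.4483; wedge = 182 − 145.78 = 36.22.
Welfare loss = ½ × 62.4483 × 36.22 = 1130.94.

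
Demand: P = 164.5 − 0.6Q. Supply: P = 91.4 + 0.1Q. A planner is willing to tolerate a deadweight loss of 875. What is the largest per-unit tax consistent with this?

35

Competitive equilibrium: 164.5 − 0.6Q = 91.4 + 0.1Q → Q* = 104.4286, P* = 101.8429.
A tax t gives ΔQ = t/0.7 and wedge t, so DWL = t²/1.4.
t²/1.4 = 875 → t² = 1225 → t = 35.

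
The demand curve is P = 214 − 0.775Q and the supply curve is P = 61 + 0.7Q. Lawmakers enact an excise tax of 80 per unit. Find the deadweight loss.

Competitive equilibrium: 214 − 0.775Q = 61 + 0.7Q → Q* = 103.7288, P* = 133.6102.
With the tax, the buyer price exceeds the seller price by 80: (214 − 0.775Q) − (61 + 0.7Q) = 80 → Q' = 49.4915.
ΔQ = 103.7288 − 49.4915 = 54.2373; the wedge equals the tax, 80.
DWL = ½ × 54.2373 × 80 = 2169.49.

2169.49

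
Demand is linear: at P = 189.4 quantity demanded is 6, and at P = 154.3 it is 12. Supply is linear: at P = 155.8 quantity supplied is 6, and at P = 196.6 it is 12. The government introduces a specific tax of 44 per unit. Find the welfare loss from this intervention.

Demand slope = (154.3 − 189.4)/(12 − 6) = −5.85, so P = 224.5 − 5.85Q.
Supply slope = (196.6 − 155.8)/(12 − 6) = 6.8, so P = 115 + 6.8Q.
Competitive equilibrium: 224.5 − 5.85Q = 115 + 6.8Q → Q* = 8.6561, P* = 173.8617.
With the tax, the buyer price exceeds the seller price by 44: (224.5 − 5.85Q) − (115 + 6.8Q) = 44 → Q' = 5.1779.
ΔQ = 8.6561 − 5.1779 = 3.4782; the wedge equals the tax, 44.
Welfare loss = ½ × 3.4782 × 44 = 76.52.

76.52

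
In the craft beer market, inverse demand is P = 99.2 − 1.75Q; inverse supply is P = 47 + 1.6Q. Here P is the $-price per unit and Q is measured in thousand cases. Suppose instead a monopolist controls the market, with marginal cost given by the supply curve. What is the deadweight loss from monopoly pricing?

$47.89 thousand

Competitive equilibrium: 99.2 − 1.75Q = 47 + 1.6Q → Q* = 15.5821, P* = 71.9313.
Marginal revenue: MR = 99.2 − 3.5Q. Set MR = MC: 99.2 − 3.5Q = 47 + 1.6Q → Q_m = 10.2353.
Price P_m = 99.2 − 1.75·10.2353 = 81.2882; MC(Q_m) = 47 + 1.6·10.2353 = 63.3765.
Competitive Q* = 15.5821, so ΔQ = 5.3468; wedge = 81.2882 − 63.3765 = 17.9117.
Deadweight loss = ½ × 5.3468 × 17.9117 = $47.89 thousand.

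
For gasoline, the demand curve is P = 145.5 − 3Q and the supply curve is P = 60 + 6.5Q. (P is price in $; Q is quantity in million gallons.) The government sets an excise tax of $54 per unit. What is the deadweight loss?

$153.47 million

Competitive equilibrium: 145.5 − 3Q = 60 + 6.5Q → Q* = 9, P* = 118.5.
With the tax, the buyer price exceeds the seller price by 54: (145.5 − 3Q) − (60 + 6.5Q) = 54 → Q' = 3.3158.
ΔQ = 9 − 3.3158 = 5.6842; the wedge equals the tax, 54.
DWL = ½ × 5.6842 × 54 = $153.47 million.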